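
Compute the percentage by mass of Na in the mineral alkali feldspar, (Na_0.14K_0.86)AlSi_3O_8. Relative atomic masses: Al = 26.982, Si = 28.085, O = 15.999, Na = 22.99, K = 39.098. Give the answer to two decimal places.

M((Na_0.14K_0.86)AlSi_3O_8) = 276.072 g/mol.
Na contributes 0.14 × 22.99 = 3.219 g per mole.
3.219/276.072 = 0.0117 → 1.17%.

1.17 wt%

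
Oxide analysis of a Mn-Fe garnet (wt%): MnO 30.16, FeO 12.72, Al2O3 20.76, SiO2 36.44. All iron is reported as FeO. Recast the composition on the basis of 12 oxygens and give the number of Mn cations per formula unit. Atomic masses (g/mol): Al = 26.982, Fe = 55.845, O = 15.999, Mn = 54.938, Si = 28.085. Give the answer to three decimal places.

2.103 Mn apfu

30.16 wt% MnO ÷ 70.937 g/mol = 0.42517 mol, giving 0.42517 Mn and 0.42517 O.
12.72 wt% FeO ÷ 71.844 g/mol = 0.17705 mol, giving 0.17705 Fe and 0.17705 O.
20.76 wt% Al2O3 ÷ 101.961 g/mol = 0.20361 mol, giving 0.40722 Al and 0.61083 O.
36.44 wt% SiO2 ÷ 60.083 g/mol = 0.60649 mol, giving 0.60649 Si and 1.21298 O.
Oxygen sums to 2.42603; scaling by 12/2.42603 = 4.94635 puts the formula on 12 O.
Mn: 0.42517 × 4.94635 = 2.103 atoms per formula unit.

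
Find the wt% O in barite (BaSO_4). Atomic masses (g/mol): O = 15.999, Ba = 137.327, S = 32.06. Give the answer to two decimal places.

Molar mass of BaSO_4: 1×137.327 + 1×32.06 + 4×15.999 = 233.383 g/mol.
Mass of O per formula unit: 4 × 15.999 = 63.996 g.
Weight fraction O = 63.996 / 233.383 = 0.2742.

27.42 weight percent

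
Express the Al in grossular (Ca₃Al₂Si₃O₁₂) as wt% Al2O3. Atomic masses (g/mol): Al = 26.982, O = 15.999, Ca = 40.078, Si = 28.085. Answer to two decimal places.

M(Ca₃Al₂Si₃O₁₂) = 450.441 g/mol; M(Al2O3) = 101.961 g/mol.
Moles Al2O3 per formula unit = 2 Al ÷ 2 = 1.0000.
Al2O3 fraction = (1.0000 × 101.961) / 450.441 = 101.961/450.441 = 0.2264.

22.64 wt%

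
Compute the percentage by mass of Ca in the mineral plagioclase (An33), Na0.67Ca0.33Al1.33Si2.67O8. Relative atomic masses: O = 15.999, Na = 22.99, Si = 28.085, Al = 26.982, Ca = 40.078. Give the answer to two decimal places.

4.94 wt%

Molar mass of Na0.67Ca0.33Al1.33Si2.67O8: 0.67*22.99 + 0.33*40.078 + 1.33*26.982 + 2.67*28.085 + 8*15.999 = 267.494 g/mol.
Mass of Ca per formula unit: 0.33 × 40.078 = 13.226 g.
Weight fraction Ca = 13.226 / 267.494 = 0.0494.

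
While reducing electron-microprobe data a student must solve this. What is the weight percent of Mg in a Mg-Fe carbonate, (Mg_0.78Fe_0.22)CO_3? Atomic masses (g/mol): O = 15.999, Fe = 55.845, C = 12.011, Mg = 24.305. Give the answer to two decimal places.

20.78 mass %

Formula mass = 0.78×24.305 + 0.22×55.845 + 1×12.011 + 3×15.999 = 91.252 g/mol, of which 18.958 g is Mg.
So Mg makes up 18.958/91.252 = 0.2078 of the mass, i.e. 20.78%.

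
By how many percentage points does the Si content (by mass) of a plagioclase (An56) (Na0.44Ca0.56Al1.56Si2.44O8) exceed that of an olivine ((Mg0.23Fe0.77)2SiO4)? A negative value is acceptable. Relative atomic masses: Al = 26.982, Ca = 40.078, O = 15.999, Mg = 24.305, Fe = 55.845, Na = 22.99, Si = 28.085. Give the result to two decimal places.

Si in Na0.44Ca0.56Al1.56Si2.44O8: molar mass 271.171 g/mol; 2.44×28.085 = 68.527 g → 25.27 wt%.
Si in (Mg0.23Fe0.77)2SiO4: molar mass 189.263 g/mol; 1×28.085 = 28.085 g → 14.84 wt%.
Difference = 25.27 − 14.84 = 10.43 percentage points.

10.43 percentage points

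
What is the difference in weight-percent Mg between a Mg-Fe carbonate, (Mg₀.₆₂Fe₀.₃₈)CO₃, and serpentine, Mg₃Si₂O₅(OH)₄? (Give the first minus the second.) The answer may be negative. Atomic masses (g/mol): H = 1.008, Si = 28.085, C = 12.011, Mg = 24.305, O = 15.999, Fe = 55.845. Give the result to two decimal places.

-10.66 percentage points

First mineral: 15.069 g Mg in 96.298 g formula = 15.65 wt% Mg.
Second mineral: 72.915 g Mg in 277.108 g formula = 26.31 wt% Mg.
15.65% − 26.31% gives a difference of -10.66 percentage points.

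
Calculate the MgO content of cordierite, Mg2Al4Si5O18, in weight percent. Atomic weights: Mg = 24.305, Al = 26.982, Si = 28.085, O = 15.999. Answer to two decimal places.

Formula mass = 584.945 g/mol.
2 Mg → 2.0000 mol MgO per formula unit; M(MgO) = 40.304, so MgO mass = 80.608 g.
80.608/584.945 × 100 = 13.78 wt%.

13.78 wt%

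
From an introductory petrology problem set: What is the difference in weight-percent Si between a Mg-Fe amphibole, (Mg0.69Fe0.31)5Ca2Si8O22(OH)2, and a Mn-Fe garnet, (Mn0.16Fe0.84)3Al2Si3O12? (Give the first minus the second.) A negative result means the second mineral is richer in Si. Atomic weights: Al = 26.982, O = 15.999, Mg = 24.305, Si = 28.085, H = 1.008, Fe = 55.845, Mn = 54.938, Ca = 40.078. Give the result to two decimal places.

9.15 percentage points

First mineral: 224.680 g Si in 861.240 g formula = 26.09 wt% Si.
Second mineral: 84.255 g Si in 497.307 g formula = 16.94 wt% Si.
26.09% − 16.94% gives a difference of 9.15 percentage points.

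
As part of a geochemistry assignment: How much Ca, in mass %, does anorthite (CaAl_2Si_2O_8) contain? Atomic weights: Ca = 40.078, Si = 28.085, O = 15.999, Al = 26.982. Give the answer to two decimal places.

14.41 mass %

M(CaAl_2Si_2O_8) = 278.204 g/mol.
Ca contributes 1 × 40.078 = 40.078 g per mole.
40.078/278.204 = 0.1441 → 14.41%.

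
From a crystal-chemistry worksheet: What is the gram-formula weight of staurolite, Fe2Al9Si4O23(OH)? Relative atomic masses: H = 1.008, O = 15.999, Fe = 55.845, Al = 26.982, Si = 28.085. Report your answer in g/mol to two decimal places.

851.85 g/mol

The formula mass is the sum 2×55.845 + 9×26.982 + 4×28.085 + 24×15.999 + 1×1.008.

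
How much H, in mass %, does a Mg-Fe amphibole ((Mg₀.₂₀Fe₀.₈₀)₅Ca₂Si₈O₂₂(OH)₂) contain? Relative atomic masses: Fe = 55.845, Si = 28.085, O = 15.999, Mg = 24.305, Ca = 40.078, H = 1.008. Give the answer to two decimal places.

Molar mass of (Mg₀.₂₀Fe₀.₈₀)₅Ca₂Si₈O₂₂(OH)₂: 1·24.305 + 4·55.845 + 2·40.078 + 8·28.085 + 24·15.999 + 2·1.008 = 938.513 g/mol.
Mass of H per formula unit: 2 × 1.008 = 2.016 g.
Weight fraction H = 2.016 / 938.513 = 0.0021.

0.21 mass %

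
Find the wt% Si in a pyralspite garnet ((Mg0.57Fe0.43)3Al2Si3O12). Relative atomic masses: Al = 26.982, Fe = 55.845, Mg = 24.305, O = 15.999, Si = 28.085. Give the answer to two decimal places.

Formula mass = 1.71·24.305 + 1.29·55.845 + 2·26.982 + 3·28.085 + 12·15.999 = 443.809 g/mol, of which 84.255 g is Si.
So Si makes up 84.255/443.809 = 0.1898 of the mass, i.e. 18.98%.

18.98 wt%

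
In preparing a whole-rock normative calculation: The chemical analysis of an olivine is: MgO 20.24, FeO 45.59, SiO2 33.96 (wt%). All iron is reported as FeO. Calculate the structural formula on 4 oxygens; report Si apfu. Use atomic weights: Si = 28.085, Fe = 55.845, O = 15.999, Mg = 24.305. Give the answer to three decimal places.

0.997 Si apfu

20.24 wt% MgO ÷ 40.304 g/mol = 0.50218 mol, giving 0.50218 Mg and 0.50218 O.
45.59 wt% FeO ÷ 71.844 g/mol = 0.63457 mol, giving 0.63457 Fe and 0.63457 O.
33.96 wt% SiO2 ÷ 60.083 g/mol = 0.56522 mol, giving 0.56522 Si and 1.13044 O.
Oxygen sums to 2.26719; scaling by 4/2.26719 = 1.76430 puts the formula on 4 O.
Si: 0.56522 × 1.76430 = 0.997 atoms per formula unit.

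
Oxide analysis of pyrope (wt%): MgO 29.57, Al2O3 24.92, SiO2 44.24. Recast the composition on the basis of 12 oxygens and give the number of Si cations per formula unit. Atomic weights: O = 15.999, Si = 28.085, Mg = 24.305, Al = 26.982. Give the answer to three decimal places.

MgO: 29.57/40.304 = 0.73367 mol → 0.73367 mol Mg, 0.73367 mol O.
Al2O3: 24.92/101.961 = 0.24441 mol → 0.48882 mol Al, 0.73323 mol O.
SiO2: 44.24/60.083 = 0.73631 mol → 0.73631 mol Si, 1.47262 mol O.
Total oxygen = 2.93952 mol. Normalization factor = 12/2.93952 = 4.08230.
Si per 12 O = 0.73631 × 4.08230 = 3.006.

3.006 Si apfu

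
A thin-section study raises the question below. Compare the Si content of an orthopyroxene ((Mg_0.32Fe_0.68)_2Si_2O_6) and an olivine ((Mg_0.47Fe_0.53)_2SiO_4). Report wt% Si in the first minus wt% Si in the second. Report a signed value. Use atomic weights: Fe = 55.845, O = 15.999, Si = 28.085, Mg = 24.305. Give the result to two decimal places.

First mineral: 56.170 g Si in 243.668 g formula = 23.05 wt% Si.
Second mineral: 28.085 g Si in 174.123 g formula = 16.13 wt% Si.
23.05% − 16.13% gives a difference of 6.92 percentage points.

6.92 percentage points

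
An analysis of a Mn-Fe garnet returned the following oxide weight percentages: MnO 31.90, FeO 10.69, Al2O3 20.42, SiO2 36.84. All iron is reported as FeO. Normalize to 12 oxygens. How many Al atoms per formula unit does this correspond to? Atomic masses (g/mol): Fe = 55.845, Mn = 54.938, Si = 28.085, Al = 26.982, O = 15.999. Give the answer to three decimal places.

1.982 Al apfu

MnO (M=70.937): mol = 0.44969; Mn = 0.44969, O = 0.44969.
FeO (M=71.844): mol = 0.14879; Fe = 0.14879, O = 0.14879.
Al2O3 (M=101.961): mol = 0.20027; Al = 0.40054, O = 0.60081.
SiO2 (M=60.083): mol = 0.61315; Si = 0.61315, O = 1.22630.
ΣO = 2.42559; factor = 12/ΣO = 4.94725.
Al apfu = 0.40054 × 4.94725 = 1.982.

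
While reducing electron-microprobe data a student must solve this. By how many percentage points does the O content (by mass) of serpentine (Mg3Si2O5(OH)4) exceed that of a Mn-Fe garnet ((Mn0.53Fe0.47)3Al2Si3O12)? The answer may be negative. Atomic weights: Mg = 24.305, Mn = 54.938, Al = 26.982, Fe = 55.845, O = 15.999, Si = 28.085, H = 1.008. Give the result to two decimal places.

First mineral: 143.991 g O in 277.108 g formula = 51.96 wt% O.
Second mineral: 191.988 g O in 496.300 g formula = 38.68 wt% O.
51.96% − 38.68% gives a difference of 13.28 percentage points.

13.28 percentage points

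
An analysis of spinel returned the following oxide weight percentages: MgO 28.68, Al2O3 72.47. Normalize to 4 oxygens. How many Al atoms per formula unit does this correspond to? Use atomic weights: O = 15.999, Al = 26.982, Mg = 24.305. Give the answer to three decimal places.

28.68 wt% MgO ÷ 40.304 g/mol = 0.71159 mol, giving 0.71159 Mg and 0.71159 O.
72.47 wt% Al2O3 ÷ 101.961 g/mol = 0.71076 mol, giving 1.42152 Al and 2.13228 O.
Oxygen sums to 2.84387; scaling by 4/2.84387 = 1.40653 puts the formula on 4 O.
Al: 1.42152 × 1.40653 = 1.999 atoms per formula unit.

1.999 Al apfu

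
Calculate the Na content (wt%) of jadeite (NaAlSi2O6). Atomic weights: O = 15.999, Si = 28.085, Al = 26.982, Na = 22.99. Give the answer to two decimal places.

11.37 wt%

Formula mass = 1·22.99 + 1·26.982 + 2·28.085 + 6·15.999 = 202.136 g/mol, of which 22.990 g is Na.
So Na makes up 22.990/202.136 = 0.1137 of the mass, i.e. 11.37%.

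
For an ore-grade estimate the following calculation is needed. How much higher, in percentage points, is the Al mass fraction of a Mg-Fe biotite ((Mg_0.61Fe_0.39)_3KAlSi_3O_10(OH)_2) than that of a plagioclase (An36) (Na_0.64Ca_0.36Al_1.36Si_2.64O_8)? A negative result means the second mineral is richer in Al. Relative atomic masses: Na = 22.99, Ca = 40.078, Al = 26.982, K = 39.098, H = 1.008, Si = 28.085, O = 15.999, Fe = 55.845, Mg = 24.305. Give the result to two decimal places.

-7.75 percentage points

Al in (Mg_0.61Fe_0.39)_3KAlSi_3O_10(OH)_2: molar mass 454.156 g/mol; 1×26.982 = 26.982 g → 5.94 wt%.
Al in Na_0.64Ca_0.36Al_1.36Si_2.64O_8: molar mass 267.974 g/mol; 1.36×26.982 = 36.696 g → 13.69 wt%.
Difference = 5.94 − 13.69 = -7.75 percentage points.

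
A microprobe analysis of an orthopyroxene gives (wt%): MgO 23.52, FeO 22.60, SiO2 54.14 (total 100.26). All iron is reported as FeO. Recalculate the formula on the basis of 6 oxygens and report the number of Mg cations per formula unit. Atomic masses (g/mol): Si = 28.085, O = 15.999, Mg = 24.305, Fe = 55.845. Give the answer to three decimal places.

1.297 Mg apfu

MgO: 23.52/40.304 = 0.58356 mol → 0.58356 mol Mg, 0.58356 mol O.
FeO: 22.60/71.844 = 0.31457 mol → 0.31457 mol Fe, 0.31457 mol O.
SiO2: 54.14/60.083 = 0.90109 mol → 0.90109 mol Si, 1.80218 mol O.
Total oxygen = 2.70031 mol. Normalization factor = 6/2.70031 = 2.22197.
Mg per 6 O = 0.58356 × 2.22197 = 1.297.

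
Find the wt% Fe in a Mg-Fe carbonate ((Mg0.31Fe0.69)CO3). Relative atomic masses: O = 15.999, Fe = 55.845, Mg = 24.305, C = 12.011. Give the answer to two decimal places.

36.33 wt%

Molar mass of (Mg0.31Fe0.69)CO3: 0.31·24.305 + 0.69·55.845 + 1·12.011 + 3·15.999 = 106.076 g/mol.
Mass of Fe per formula unit: 0.69 × 55.845 = 38.533 g.
Weight fraction Fe = 38.533 / 106.076 = 0.3633.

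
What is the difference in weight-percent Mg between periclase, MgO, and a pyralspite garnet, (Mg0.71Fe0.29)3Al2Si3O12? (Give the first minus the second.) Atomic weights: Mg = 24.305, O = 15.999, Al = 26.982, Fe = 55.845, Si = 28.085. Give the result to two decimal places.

Mg in MgO: molar mass 40.304 g/mol; 1×24.305 = 24.305 g → 60.30 wt%.
Mg in (Mg0.71Fe0.29)3Al2Si3O12: molar mass 430.562 g/mol; 2.13×24.305 = 51.770 g → 12.02 wt%.
Difference = 60.30 − 12.02 = 48.28 percentage points.

48.28 percentage points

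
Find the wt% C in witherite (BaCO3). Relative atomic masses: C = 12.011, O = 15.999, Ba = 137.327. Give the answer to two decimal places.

6.09 weight percent

Molar mass of BaCO3: 1×137.327 + 1×12.011 + 3×15.999 = 197.335 g/mol.
Mass of C per formula unit: 1 × 12.011 = 12.011 g.
Weight fraction C = 12.011 / 197.335 = 0.0609.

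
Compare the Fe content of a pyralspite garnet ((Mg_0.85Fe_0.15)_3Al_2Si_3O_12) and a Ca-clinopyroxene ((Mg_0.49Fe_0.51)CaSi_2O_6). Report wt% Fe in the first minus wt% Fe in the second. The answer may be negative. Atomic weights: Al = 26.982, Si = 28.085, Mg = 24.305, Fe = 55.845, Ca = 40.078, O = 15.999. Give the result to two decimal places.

-6.22 percentage points

Fe in (Mg_0.85Fe_0.15)_3Al_2Si_3O_12: molar mass 417.315 g/mol; 0.45×55.845 = 25.130 g → 6.02 wt%.
Fe in (Mg_0.49Fe_0.51)CaSi_2O_6: molar mass 232.632 g/mol; 0.51×55.845 = 28.481 g → 12.24 wt%.
Difference = 6.02 − 12.24 = -6.22 percentage points.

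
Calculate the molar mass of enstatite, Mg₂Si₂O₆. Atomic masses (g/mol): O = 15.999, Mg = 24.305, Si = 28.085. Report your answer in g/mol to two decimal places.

The formula mass is the sum 2·24.305 + 2·28.085 + 6·15.999.

200.77 g/mol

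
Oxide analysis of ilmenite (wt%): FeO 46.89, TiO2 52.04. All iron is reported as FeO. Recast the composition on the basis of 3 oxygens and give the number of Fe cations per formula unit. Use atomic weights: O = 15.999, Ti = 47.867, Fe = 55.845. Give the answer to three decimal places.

1.001 Fe apfu

FeO: 46.89/71.844 = 0.65266 mol → 0.65266 mol Fe, 0.65266 mol O.
TiO2: 52.04/79.865 = 0.65160 mol → 0.65160 mol Ti, 1.30320 mol O.
Total oxygen = 1.95586 mol. Normalization factor = 3/1.95586 = 1.53385.
Fe per 3 O = 0.65266 × 1.53385 = 1.001.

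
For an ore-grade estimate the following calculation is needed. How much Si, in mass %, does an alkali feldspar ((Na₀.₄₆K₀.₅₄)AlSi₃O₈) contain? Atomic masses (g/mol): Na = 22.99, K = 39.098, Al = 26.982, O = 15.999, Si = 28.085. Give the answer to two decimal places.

Molar mass of (Na₀.₄₆K₀.₅₄)AlSi₃O₈: 0.46*22.99 + 0.54*39.098 + 1*26.982 + 3*28.085 + 8*15.999 = 270.917 g/mol.
Mass of Si per formula unit: 3 × 28.085 = 84.255 g.
Weight fraction Si = 84.255 / 270.917 = 0.3110.

31.10 mass %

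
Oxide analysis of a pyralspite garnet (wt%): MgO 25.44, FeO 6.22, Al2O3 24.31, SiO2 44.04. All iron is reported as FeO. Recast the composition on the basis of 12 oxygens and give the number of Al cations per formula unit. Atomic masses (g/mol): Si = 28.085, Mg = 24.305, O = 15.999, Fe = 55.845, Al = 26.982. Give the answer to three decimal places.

1.974 Al apfu

25.44 wt% MgO ÷ 40.304 g/mol = 0.63120 mol, giving 0.63120 Mg and 0.63120 O.
6.22 wt% FeO ÷ 71.844 g/mol = 0.08658 mol, giving 0.08658 Fe and 0.08658 O.
24.31 wt% Al2O3 ÷ 101.961 g/mol = 0.23842 mol, giving 0.47684 Al and 0.71526 O.
44.04 wt% SiO2 ÷ 60.083 g/mol = 0.73299 mol, giving 0.73299 Si and 1.46598 O.
Oxygen sums to 2.89902; scaling by 12/2.89902 = 4.13933 puts the formula on 12 O.
Al: 0.47684 × 4.13933 = 1.974 atoms per formula unit.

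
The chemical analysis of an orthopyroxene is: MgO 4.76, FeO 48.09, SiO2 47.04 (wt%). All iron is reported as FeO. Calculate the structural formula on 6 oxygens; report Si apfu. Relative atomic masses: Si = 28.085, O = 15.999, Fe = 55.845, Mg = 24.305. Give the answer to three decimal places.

1.996 Si apfu

4.76 wt% MgO ÷ 40.304 g/mol = 0.11810 mol, giving 0.11810 Mg and 0.11810 O.
48.09 wt% FeO ÷ 71.844 g/mol = 0.66937 mol, giving 0.66937 Fe and 0.66937 O.
47.04 wt% SiO2 ÷ 60.083 g/mol = 0.78292 mol, giving 0.78292 Si and 1.56584 O.
Oxygen sums to 2.35331; scaling by 6/2.35331 = 2.54960 puts the formula on 6 O.
Si: 0.78292 × 2.54960 = 1.996 atoms per formula unit.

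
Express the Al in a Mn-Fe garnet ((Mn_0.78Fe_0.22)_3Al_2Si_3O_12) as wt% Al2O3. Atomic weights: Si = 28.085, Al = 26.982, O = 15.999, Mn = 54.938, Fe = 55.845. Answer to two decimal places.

M((Mn_0.78Fe_0.22)_3Al_2Si_3O_12) = 495.620 g/mol; M(Al2O3) = 101.961 g/mol.
Moles Al2O3 per formula unit = 2 Al ÷ 2 = 1.0000.
Al2O3 fraction = (1.0000 × 101.961) / 495.620 = 101.961/495.620 = 0.2057.

20.57 wt%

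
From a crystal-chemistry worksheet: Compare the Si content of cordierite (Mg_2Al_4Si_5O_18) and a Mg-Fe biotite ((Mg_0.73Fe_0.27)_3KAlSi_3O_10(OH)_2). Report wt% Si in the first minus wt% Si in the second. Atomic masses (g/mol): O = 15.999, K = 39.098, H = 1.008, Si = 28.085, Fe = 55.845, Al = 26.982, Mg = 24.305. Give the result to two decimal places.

First mineral: 140.425 g Si in 584.945 g formula = 24.01 wt% Si.
Second mineral: 84.255 g Si in 442.801 g formula = 19.03 wt% Si.
24.01% − 19.03% gives a difference of 4.98 percentage points.

4.98 percentage points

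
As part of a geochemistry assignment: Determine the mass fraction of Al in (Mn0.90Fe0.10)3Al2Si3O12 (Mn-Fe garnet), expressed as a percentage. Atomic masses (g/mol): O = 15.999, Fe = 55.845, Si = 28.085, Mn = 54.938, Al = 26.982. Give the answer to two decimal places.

10.90 weight percent

Molar mass of (Mn0.90Fe0.10)3Al2Si3O12: 2.70*54.938 + 0.30*55.845 + 2*26.982 + 3*28.085 + 12*15.999 = 495.293 g/mol.
Mass of Al per formula unit: 2 × 26.982 = 53.964 g.
Weight fraction Al = 53.964 / 495.293 = 0.1090.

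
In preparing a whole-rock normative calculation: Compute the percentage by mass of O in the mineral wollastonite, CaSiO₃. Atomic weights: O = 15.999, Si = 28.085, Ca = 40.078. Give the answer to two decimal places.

41.32 weight percent

Molar mass of CaSiO₃: 1×40.078 + 1×28.085 + 3×15.999 = 116.160 g/mol.
Mass of O per formula unit: 3 × 15.999 = 47.997 g.
Weight fraction O = 47.997 / 116.160 = 0.4132.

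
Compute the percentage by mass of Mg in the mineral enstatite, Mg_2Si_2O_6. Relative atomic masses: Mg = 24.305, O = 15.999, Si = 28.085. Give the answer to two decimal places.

Formula mass = 2·24.305 + 2·28.085 + 6·15.999 = 200.774 g/mol, of which 48.610 g is Mg.
So Mg makes up 48.610/200.774 = 0.2421 of the mass, i.e. 24.21%.

24.21 mass %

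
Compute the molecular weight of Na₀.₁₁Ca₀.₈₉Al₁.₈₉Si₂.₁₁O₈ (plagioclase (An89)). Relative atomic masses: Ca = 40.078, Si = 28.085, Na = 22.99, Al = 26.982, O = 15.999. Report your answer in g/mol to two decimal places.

276.45 g/mol

M = 0.11×22.99 + 0.89×40.078 + 1.89×26.982 + 2.11×28.085 + 8×15.999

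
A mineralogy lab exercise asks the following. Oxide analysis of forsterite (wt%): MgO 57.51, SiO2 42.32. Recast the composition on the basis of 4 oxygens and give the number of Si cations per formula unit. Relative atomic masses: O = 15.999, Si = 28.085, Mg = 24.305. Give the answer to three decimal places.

57.51 wt% MgO ÷ 40.304 g/mol = 1.42691 mol, giving 1.42691 Mg and 1.42691 O.
42.32 wt% SiO2 ÷ 60.083 g/mol = 0.70436 mol, giving 0.70436 Si and 1.40872 O.
Oxygen sums to 2.83563; scaling by 4/2.83563 = 1.41062 puts the formula on 4 O.
Si: 0.70436 × 1.41062 = 0.994 atoms per formula unit.

0.994 Si apfu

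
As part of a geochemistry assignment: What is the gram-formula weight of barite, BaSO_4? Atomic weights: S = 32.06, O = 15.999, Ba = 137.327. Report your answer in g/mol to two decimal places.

The formula mass is the sum 1·137.327 + 1·32.06 + 4·15.999.

233.38 g/mol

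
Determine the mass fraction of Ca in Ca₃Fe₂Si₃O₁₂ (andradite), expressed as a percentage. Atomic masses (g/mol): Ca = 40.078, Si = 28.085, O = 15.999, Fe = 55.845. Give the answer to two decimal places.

Formula mass = 3·40.078 + 2·55.845 + 3·28.085 + 12·15.999 = 508.167 g/mol, of which 120.234 g is Ca.
So Ca makes up 120.234/508.167 = 0.2366 of the mass, i.e. 23.66%.

23.66 wt%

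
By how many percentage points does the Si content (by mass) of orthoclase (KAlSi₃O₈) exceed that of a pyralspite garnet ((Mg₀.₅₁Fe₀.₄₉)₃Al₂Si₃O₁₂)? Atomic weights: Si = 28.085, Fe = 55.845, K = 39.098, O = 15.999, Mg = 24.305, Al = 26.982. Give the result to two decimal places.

First mineral: 84.255 g Si in 278.327 g formula = 30.27 wt% Si.
Second mineral: 84.255 g Si in 449.486 g formula = 18.74 wt% Si.
30.27% − 18.74% gives a difference of 11.53 percentage points.

11.53 percentage points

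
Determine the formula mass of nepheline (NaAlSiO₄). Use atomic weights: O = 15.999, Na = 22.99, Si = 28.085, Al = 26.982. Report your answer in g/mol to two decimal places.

Na: 1 × 22.99 = 22.9900
Al: 1 × 26.982 = 26.9820
Si: 1 × 28.085 = 28.0850
O: 4 × 15.999 = 63.9960
Summing the contributions gives the formula mass.

142.05 g/mol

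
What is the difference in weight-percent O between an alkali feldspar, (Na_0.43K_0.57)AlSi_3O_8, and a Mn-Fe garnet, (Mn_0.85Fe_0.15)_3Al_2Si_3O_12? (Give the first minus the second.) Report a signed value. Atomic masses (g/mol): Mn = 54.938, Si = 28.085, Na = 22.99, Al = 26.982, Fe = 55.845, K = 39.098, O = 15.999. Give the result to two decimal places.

M((Na_0.43K_0.57)AlSi_3O_8) = 271.401 g/mol, so wt% O = 127.992/271.401 × 100 = 47.16%.
M((Mn_0.85Fe_0.15)_3Al_2Si_3O_12) = 495.429 g/mol, so wt% O = 191.988/495.429 × 100 = 38.75%.
47.16 − 38.75 = 8.41 pp.

8.41 percentage points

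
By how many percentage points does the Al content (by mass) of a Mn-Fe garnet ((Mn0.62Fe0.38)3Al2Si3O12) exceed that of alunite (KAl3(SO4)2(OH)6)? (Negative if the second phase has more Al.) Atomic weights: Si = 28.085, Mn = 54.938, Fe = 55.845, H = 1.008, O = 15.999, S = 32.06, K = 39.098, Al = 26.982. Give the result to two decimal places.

First mineral: 53.964 g Al in 496.055 g formula = 10.88 wt% Al.
Second mineral: 80.946 g Al in 414.198 g formula = 19.54 wt% Al.
10.88% − 19.54% gives a difference of -8.66 percentage points.

-8.66 percentage points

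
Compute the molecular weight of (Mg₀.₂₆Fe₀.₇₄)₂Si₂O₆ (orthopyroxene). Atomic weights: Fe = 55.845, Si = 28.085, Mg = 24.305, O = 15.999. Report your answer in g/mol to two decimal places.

The formula mass is the sum 0.52*24.305 + 1.48*55.845 + 2*28.085 + 6*15.999.

247.45 g/mol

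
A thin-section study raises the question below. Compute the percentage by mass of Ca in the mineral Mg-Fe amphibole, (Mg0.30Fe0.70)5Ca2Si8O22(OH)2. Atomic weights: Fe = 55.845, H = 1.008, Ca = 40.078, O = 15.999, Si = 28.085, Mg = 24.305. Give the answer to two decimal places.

M((Mg0.30Fe0.70)5Ca2Si8O22(OH)2) = 922.743 g/mol.
Ca contributes 2 × 40.078 = 80.156 g per mole.
80.156/922.743 = 0.0869 → 8.69%.

8.69 mass %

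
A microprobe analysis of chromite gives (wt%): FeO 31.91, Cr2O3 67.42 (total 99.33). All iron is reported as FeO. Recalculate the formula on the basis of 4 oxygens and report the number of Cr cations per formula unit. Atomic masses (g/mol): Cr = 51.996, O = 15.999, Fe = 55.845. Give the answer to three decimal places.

FeO (M=71.844): mol = 0.44416; Fe = 0.44416, O = 0.44416.
Cr2O3 (M=151.989): mol = 0.44358; Cr = 0.88716, O = 1.33074.
ΣO = 1.77490; factor = 4/ΣO = 2.25365.
Cr apfu = 0.88716 × 2.25365 = 1.999.

1.999 Cr apfu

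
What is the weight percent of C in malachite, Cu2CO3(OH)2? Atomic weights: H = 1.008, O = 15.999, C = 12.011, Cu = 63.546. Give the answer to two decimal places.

5.43 weight percent

M(Cu2CO3(OH)2) = 221.114 g/mol.
C contributes 1 × 12.011 = 12.011 g per mole.
12.011/221.114 = 0.0543 → 5.43%.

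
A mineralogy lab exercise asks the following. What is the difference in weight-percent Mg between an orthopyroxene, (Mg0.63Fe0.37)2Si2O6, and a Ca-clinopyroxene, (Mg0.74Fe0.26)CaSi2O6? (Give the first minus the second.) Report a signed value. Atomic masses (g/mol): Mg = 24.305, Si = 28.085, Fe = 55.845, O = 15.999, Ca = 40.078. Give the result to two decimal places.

5.66 percentage points

Mg in (Mg0.63Fe0.37)2Si2O6: molar mass 224.114 g/mol; 1.26×24.305 = 30.624 g → 13.66 wt%.
Mg in (Mg0.74Fe0.26)CaSi2O6: molar mass 224.747 g/mol; 0.74×24.305 = 17.986 g → 8.00 wt%.
Difference = 13.66 − 8.00 = 5.66 percentage points.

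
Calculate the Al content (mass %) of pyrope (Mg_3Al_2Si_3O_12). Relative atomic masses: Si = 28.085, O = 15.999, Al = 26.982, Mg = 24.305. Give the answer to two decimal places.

M(Mg_3Al_2Si_3O_12) = 403.122 g/mol.
Al contributes 2 × 26.982 = 53.964 g per mole.
53.964/403.122 = 0.1339 → 13.39%.

13.39 mass %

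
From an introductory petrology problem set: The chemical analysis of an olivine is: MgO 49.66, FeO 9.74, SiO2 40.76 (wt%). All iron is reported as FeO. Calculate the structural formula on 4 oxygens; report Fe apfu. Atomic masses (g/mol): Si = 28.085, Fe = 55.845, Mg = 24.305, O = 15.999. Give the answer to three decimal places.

MgO (M=40.304): mol = 1.23214; Mg = 1.23214, O = 1.23214.
FeO (M=71.844): mol = 0.13557; Fe = 0.13557, O = 0.13557.
SiO2 (M=60.083): mol = 0.67839; Si = 0.67839, O = 1.35678.
ΣO = 2.72449; factor = 4/ΣO = 1.46816.
Fe apfu = 0.13557 × 1.46816 = 0.199.

0.199 Fe apfu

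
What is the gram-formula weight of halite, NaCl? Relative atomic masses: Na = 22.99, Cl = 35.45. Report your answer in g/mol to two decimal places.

58.44 g/mol

The formula mass is the sum 1*22.99 + 1*35.45.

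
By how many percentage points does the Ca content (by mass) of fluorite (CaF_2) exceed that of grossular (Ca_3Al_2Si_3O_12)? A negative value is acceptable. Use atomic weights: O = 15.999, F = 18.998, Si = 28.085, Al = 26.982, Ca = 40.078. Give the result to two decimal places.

24.64 percentage points

M(CaF_2) = 78.074 g/mol, so wt% Ca = 40.078/78.074 × 100 = 51.33%.
M(Ca_3Al_2Si_3O_12) = 450.441 g/mol, so wt% Ca = 120.234/450.441 × 100 = 26.69%.
51.33 − 26.69 = 24.64 pp.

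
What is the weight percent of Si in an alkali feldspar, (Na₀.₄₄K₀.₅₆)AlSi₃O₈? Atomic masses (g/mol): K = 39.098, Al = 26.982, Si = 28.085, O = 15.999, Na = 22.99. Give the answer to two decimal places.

31.06 mass %

Formula mass = 0.44*22.99 + 0.56*39.098 + 1*26.982 + 3*28.085 + 8*15.999 = 271.239 g/mol, of which 84.255 g is Si.
So Si makes up 84.255/271.239 = 0.3106 of the mass, i.e. 31.06%.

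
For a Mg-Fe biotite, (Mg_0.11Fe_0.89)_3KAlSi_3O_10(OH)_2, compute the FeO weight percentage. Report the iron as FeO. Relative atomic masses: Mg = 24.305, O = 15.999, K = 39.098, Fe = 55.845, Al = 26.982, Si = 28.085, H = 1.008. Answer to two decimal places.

38.25 wt%

M((Mg_0.11Fe_0.89)_3KAlSi_3O_10(OH)_2) = 501.466 g/mol; M(FeO) = 71.844 g/mol.
Moles FeO per formula unit = 2.67 Fe ÷ 1 = 2.6700.
FeO fraction = (2.6700 × 71.844) / 501.466 = 191.823/501.466 = 0.3825.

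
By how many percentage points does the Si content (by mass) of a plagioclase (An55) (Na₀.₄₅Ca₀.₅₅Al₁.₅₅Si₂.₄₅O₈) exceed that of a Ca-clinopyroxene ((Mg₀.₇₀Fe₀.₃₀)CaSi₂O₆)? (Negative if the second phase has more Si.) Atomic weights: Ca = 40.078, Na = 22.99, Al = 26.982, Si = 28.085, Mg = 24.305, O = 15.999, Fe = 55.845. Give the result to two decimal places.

0.54 percentage points

First mineral: 68.808 g Si in 271.011 g formula = 25.39 wt% Si.
Second mineral: 56.170 g Si in 226.009 g formula = 24.85 wt% Si.
25.39% − 24.85% gives a difference of 0.54 percentage points.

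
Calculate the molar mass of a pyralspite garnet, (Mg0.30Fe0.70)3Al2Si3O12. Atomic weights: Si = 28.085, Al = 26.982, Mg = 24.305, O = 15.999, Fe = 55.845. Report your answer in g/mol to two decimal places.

M = 0.90×24.305 + 2.10×55.845 + 2×26.982 + 3×28.085 + 12×15.999

469.36 g/mol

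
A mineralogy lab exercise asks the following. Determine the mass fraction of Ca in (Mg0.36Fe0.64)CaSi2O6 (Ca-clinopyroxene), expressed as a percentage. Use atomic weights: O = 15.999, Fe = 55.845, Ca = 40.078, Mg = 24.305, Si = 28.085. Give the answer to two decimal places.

M((Mg0.36Fe0.64)CaSi2O6) = 236.733 g/mol.
Ca contributes 1 × 40.078 = 40.078 g per mole.
40.078/236.733 = 0.1693 → 16.93%.

16.93 wt%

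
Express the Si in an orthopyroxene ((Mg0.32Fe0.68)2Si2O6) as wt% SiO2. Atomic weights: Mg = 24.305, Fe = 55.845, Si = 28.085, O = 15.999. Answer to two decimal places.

49.32 wt%

M((Mg0.32Fe0.68)2Si2O6) = 243.668 g/mol; M(SiO2) = 60.083 g/mol.
Moles SiO2 per formula unit = 2 Si ÷ 1 = 2.0000.
SiO2 fraction = (2.0000 × 60.083) / 243.668 = 120.166/243.668 = 0.4932.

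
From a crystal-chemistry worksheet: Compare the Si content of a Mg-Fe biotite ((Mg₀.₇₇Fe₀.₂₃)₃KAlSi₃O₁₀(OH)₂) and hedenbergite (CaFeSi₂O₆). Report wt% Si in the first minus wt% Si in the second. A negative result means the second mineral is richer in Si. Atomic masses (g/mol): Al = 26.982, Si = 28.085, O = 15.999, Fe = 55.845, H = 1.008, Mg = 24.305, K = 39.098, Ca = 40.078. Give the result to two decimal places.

-3.45 percentage points

Si in (Mg₀.₇₇Fe₀.₂₃)₃KAlSi₃O₁₀(OH)₂: molar mass 439.017 g/mol; 3×28.085 = 84.255 g → 19.19 wt%.
Si in CaFeSi₂O₆: molar mass 248.087 g/mol; 2×28.085 = 56.170 g → 22.64 wt%.
Difference = 19.19 − 22.64 = -3.45 percentage points.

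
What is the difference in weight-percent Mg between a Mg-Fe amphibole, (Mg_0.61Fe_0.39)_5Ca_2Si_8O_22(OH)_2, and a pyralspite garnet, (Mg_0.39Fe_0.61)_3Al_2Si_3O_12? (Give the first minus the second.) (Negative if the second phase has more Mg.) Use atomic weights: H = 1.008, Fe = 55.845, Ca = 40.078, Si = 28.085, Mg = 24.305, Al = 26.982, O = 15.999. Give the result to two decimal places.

First mineral: 74.130 g Mg in 873.856 g formula = 8.48 wt% Mg.
Second mineral: 28.437 g Mg in 460.840 g formula = 6.17 wt% Mg.
8.48% − 6.17% gives a difference of 2.31 percentage points.

2.31 percentage points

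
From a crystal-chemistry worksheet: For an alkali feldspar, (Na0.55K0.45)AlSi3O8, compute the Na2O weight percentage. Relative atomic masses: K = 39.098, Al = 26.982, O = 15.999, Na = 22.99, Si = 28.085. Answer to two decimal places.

Formula mass = 269.468 g/mol.
0.55 Na → 0.2750 mol Na2O per formula unit; M(Na2O) = 61.979, so Na2O mass = 17.044 g.
17.044/269.468 × 100 = 6.33 wt%.

6.33 wt%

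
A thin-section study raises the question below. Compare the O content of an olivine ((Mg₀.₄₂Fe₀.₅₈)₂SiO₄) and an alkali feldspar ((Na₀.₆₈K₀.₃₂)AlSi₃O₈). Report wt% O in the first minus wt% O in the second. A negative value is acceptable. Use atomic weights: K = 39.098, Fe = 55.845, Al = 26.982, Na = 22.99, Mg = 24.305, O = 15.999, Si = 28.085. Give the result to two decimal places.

-11.77 percentage points

O in (Mg₀.₄₂Fe₀.₅₈)₂SiO₄: molar mass 177.277 g/mol; 4×15.999 = 63.996 g → 36.10 wt%.
O in (Na₀.₆₈K₀.₃₂)AlSi₃O₈: molar mass 267.374 g/mol; 8×15.999 = 127.992 g → 47.87 wt%.
Difference = 36.10 − 47.87 = -11.77 percentage points.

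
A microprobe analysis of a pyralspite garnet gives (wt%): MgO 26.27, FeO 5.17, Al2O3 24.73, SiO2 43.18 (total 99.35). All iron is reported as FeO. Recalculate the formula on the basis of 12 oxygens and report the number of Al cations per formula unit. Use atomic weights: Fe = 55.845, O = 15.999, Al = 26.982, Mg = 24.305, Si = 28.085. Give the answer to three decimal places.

26.27 wt% MgO ÷ 40.304 g/mol = 0.65180 mol, giving 0.65180 Mg and 0.65180 O.
5.17 wt% FeO ÷ 71.844 g/mol = 0.07196 mol, giving 0.07196 Fe and 0.07196 O.
24.73 wt% Al2O3 ÷ 101.961 g/mol = 0.24254 mol, giving 0.48508 Al and 0.72762 O.
43.18 wt% SiO2 ÷ 60.083 g/mol = 0.71867 mol, giving 0.71867 Si and 1.43734 O.
Oxygen sums to 2.88872; scaling by 12/2.88872 = 4.15409 puts the formula on 12 O.
Al: 0.48508 × 4.15409 = 2.015 atoms per formula unit.

2.015 Al apfu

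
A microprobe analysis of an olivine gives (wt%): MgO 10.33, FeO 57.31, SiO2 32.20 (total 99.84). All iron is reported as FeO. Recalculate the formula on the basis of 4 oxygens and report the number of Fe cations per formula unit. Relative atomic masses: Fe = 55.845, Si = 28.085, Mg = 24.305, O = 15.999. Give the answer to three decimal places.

MgO (M=40.304): mol = 0.25630; Mg = 0.25630, O = 0.25630.
FeO (M=71.844): mol = 0.79770; Fe = 0.79770, O = 0.79770.
SiO2 (M=60.083): mol = 0.53593; Si = 0.53593, O = 1.07186.
ΣO = 2.12586; factor = 4/ΣO = 1.88159.
Fe apfu = 0.79770 × 1.88159 = 1.501.

1.501 Fe apfu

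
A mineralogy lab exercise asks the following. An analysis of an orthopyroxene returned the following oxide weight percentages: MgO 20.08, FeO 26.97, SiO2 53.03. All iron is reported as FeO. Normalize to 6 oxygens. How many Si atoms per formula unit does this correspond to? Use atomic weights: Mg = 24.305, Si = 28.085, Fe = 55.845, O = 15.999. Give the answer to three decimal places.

2.007 Si apfu

20.08 wt% MgO ÷ 40.304 g/mol = 0.49821 mol, giving 0.49821 Mg and 0.49821 O.
26.97 wt% FeO ÷ 71.844 g/mol = 0.37540 mol, giving 0.37540 Fe and 0.37540 O.
53.03 wt% SiO2 ÷ 60.083 g/mol = 0.88261 mol, giving 0.88261 Si and 1.76522 O.
Oxygen sums to 2.63883; scaling by 6/2.63883 = 2.27373 puts the formula on 6 O.
Si: 0.88261 × 2.27373 = 2.007 atoms per formula unit.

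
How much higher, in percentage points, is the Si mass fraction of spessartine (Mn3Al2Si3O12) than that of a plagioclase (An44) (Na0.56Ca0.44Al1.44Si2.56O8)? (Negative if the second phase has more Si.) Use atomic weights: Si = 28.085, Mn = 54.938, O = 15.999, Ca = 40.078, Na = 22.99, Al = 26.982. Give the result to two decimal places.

First mineral: 84.255 g Si in 495.021 g formula = 17.02 wt% Si.
Second mineral: 71.898 g Si in 269.252 g formula = 26.70 wt% Si.
17.02% − 26.70% gives a difference of -9.68 percentage points.

-9.68 percentage points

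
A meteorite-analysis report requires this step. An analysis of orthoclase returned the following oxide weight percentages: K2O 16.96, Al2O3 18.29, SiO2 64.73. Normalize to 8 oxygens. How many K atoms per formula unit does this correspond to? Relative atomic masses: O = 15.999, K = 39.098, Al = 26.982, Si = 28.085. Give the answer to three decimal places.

K2O (M=94.195): mol = 0.18005; K = 0.36010, O = 0.18005.
Al2O3 (M=101.961): mol = 0.17938; Al = 0.35876, O = 0.53814.
SiO2 (M=60.083): mol = 1.07734; Si = 1.07734, O = 2.15468.
ΣO = 2.87287; factor = 8/ΣO = 2.78467.
K apfu = 0.36010 × 2.78467 = 1.003.

1.003 K apfu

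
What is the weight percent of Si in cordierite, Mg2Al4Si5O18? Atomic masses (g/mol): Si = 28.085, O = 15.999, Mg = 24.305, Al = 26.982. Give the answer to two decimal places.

Formula mass = 2*24.305 + 4*26.982 + 5*28.085 + 18*15.999 = 584.945 g/mol, of which 140.425 g is Si.
So Si makes up 140.425/584.945 = 0.2401 of the mass, i.e. 24.01%.

24.01 weight percent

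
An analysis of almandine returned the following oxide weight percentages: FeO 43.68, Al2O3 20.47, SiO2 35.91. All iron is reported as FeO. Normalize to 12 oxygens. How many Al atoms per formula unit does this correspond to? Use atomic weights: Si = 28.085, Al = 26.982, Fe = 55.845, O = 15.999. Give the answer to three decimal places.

2.003 Al apfu

FeO: 43.68/71.844 = 0.60798 mol → 0.60798 mol Fe, 0.60798 mol O.
Al2O3: 20.47/101.961 = 0.20076 mol → 0.40152 mol Al, 0.60228 mol O.
SiO2: 35.91/60.083 = 0.59767 mol → 0.59767 mol Si, 1.19534 mol O.
Total oxygen = 2.40560 mol. Normalization factor = 12/2.40560 = 4.98836.
Al per 12 O = 0.40152 × 4.98836 = 2.003.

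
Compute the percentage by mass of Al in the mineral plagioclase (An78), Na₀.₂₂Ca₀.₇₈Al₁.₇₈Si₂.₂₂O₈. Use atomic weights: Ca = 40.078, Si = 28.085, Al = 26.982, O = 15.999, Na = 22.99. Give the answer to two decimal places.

17.48 wt%

Molar mass of Na₀.₂₂Ca₀.₇₈Al₁.₇₈Si₂.₂₂O₈: 0.22·22.99 + 0.78·40.078 + 1.78·26.982 + 2.22·28.085 + 8·15.999 = 274.687 g/mol.
Mass of Al per formula unit: 1.78 × 26.982 = 48.028 g.
Weight fraction Al = 48.028 / 274.687 = 0.1748.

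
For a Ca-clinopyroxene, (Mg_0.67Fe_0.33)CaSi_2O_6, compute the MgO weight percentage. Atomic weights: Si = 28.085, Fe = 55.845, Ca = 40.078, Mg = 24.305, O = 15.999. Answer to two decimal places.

Molar mass of (Mg_0.67Fe_0.33)CaSi_2O_6 = 0.67·24.305 + 0.33·55.845 + 1·40.078 + 2·28.085 + 6·15.999 = 226.955 g/mol.
Each formula unit contains 0.67 Mg, equivalent to 0.67/1 = 0.6700 mol MgO.
M(MgO) = 1×24.305 + 1×15.999 = 40.304 g/mol.
Mass of MgO per formula unit = 0.6700 × 40.304 = 27.004 g.
MgO wt% = 27.004 / 226.955 × 100 = 11.90%.

11.90 wt%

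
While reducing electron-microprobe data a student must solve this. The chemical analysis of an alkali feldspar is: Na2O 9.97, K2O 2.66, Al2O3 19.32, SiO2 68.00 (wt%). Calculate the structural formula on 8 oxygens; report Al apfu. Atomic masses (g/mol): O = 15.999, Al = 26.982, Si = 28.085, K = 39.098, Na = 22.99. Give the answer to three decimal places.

1.004 Al apfu

9.97 wt% Na2O ÷ 61.979 g/mol = 0.16086 mol, giving 0.32172 Na and 0.16086 O.
2.66 wt% K2O ÷ 94.195 g/mol = 0.02824 mol, giving 0.05648 K and 0.02824 O.
19.32 wt% Al2O3 ÷ 101.961 g/mol = 0.18948 mol, giving 0.37896 Al and 0.56844 O.
68.00 wt% SiO2 ÷ 60.083 g/mol = 1.13177 mol, giving 1.13177 Si and 2.26354 O.
Oxygen sums to 3.02108; scaling by 8/3.02108 = 2.64806 puts the formula on 8 O.
Al: 0.37896 × 2.64806 = 1.004 atoms per formula unit.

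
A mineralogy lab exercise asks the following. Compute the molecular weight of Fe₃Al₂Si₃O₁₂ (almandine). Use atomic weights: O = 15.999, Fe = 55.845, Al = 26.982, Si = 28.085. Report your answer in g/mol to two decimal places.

497.74 g/mol

Fe: 3 × 55.845 = 167.5350
Al: 2 × 26.982 = 53.9640
Si: 3 × 28.085 = 84.2550
O: 12 × 15.999 = 191.9880
Summing the contributions gives the formula mass.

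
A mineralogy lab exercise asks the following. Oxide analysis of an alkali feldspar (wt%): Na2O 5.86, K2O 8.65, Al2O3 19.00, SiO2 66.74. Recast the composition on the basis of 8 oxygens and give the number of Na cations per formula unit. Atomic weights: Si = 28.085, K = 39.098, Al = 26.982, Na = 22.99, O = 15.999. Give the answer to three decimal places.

0.510 Na apfu

Na2O (M=61.979): mol = 0.09455; Na = 0.18910, O = 0.09455.
K2O (M=94.195): mol = 0.09183; K = 0.18366, O = 0.09183.
Al2O3 (M=101.961): mol = 0.18635; Al = 0.37270, O = 0.55905.
SiO2 (M=60.083): mol = 1.11080; Si = 1.11080, O = 2.22160.
ΣO = 2.96703; factor = 8/ΣO = 2.69630.
Na apfu = 0.18910 × 2.69630 = 0.510.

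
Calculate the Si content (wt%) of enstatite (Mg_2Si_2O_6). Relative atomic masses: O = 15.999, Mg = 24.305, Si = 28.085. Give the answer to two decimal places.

27.98 wt%

Molar mass of Mg_2Si_2O_6: 2×24.305 + 2×28.085 + 6×15.999 = 200.774 g/mol.
Mass of Si per formula unit: 2 × 28.085 = 56.170 g.
Weight fraction Si = 56.170 / 200.774 = 0.2798.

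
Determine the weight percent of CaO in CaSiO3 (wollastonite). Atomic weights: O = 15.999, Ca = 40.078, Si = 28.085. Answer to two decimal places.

48.28 wt%

Molar mass of CaSiO3 = 1·40.078 + 1·28.085 + 3·15.999 = 116.160 g/mol.
Each formula unit contains 1 Ca, equivalent to 1/1 = 1.0000 mol CaO.
M(CaO) = 1×40.078 + 1×15.999 = 56.077 g/mol.
Mass of CaO per formula unit = 1.0000 × 56.077 = 56.077 g.
CaO wt% = 56.077 / 116.160 × 100 = 48.28%.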